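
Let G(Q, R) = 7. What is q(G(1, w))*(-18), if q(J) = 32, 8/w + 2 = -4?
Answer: -576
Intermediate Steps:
w = -4/3 (w = 8/(-2 - 4) = 8/(-6) = 8*(-⅙) = -4/3 ≈ -1.3333)
q(G(1, w))*(-18) = 32*(-18) = -576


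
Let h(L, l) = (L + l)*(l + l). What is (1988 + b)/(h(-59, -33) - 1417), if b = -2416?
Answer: -428/4655 ≈ -0.091944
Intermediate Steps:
h(L, l) = 2*l*(L + l) (h(L, l) = (L + l)*(2*l) = 2*l*(L + l))
(1988 + b)/(h(-59, -33) - 1417) = (1988 - 2416)/(2*(-33)*(-59 - 33) - 1417) = -428/(2*(-33)*(-92) - 1417) = -428/(6072 - 1417) = -428/4655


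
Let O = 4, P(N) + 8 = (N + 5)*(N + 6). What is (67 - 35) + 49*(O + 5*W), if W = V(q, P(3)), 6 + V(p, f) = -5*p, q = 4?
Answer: -6142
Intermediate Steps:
P(N) = -8 + (5 + N)*(6 + N) (P(N) = -8 + (N + 5)*(N + 6) = -8 + (5 + N)*(6 + N))
V(p, f) = -6 - 5*p
W = -26 (W = -6 - 5*4 = -6 - 20 = -26)
(67 - 35) + 49*(O + 5*W) = (67 - 35) + 49*(4 + 5*(-26)) = 32 + 49*(4 - 130) = 32 + 49*(-126) = 32 - 6174 = -6142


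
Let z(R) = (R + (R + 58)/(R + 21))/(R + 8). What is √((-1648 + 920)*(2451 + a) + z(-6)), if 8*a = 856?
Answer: I*√419000685/15 ≈ 1364.6*I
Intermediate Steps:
a = 107 (a = (⅛)*856 = 107)
z(R) = (R + (58 + R)/(21 + R))/(8 + R)
√((-1648 + 920)*(2451 + a) + z(-6)) = √((-1648 + 920)*(2451 + 107) + (58 + (-6)² + 22*(-6))/(168 + (-6)² + 29*(-6))) = √(-728*2558 + (58 + 36 - 132)/(168 + 36 - 174)) = √(-1862224 - 38/30) = √(-1862224 + (1/30)*(-38)) = √(-1862224 - 19/15) = √(-27933379/15) = I*√419000685/15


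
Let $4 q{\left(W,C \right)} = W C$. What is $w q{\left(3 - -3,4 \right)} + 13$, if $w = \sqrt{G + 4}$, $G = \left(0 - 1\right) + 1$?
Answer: $25$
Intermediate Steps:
$q{\left(W,C \right)} = \frac{C W}{4}$ ($q{\left(W,C \right)} = \frac{W C}{4} = \frac{C W}{4}$)
$G = 0$ ($G = -1 + 1 = 0$)
$w = 2$ ($w = \sqrt{0 + 4} = \sqrt{4} = 2$)
$w q{\left(3 - -3,4 \right)} + 13 = 2 \cdot \frac{1}{4} \cdot 4 \left(3 - -3\right) + 13 = 2 \cdot \frac{1}{4} \cdot 4 \left(3 + 3\right) + 13 = 2 \cdot \frac{1}{4} \cdot 4 \cdot 6 + 13 = 2 \cdot 6 + 13 = 12 + 13 = 25$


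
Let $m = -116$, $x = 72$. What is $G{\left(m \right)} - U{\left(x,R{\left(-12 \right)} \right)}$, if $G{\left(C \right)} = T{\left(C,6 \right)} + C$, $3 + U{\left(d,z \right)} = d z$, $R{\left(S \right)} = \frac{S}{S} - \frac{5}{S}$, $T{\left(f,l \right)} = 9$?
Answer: $-206$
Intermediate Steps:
$R{\left(S \right)} = 1 - \frac{5}{S}$
$U{\left(d,z \right)} = -3 + d z$
$G{\left(C \right)} = 9 + C$
$G{\left(m \right)} - U{\left(x,R{\left(-12 \right)} \right)} = \left(9 - 116\right) - \left(-3 + 72 \frac{-5 - 12}{-12}\right) = -107 - \left(-3 + 72 \left(\left(- \frac{1}{12}\right) \left(-17\right)\right)\right) = -107 - \left(-3 + 72 \cdot \frac{17}{12}\right) = -107 - \left(-3 + 102\right) = -107 - 99 = -206$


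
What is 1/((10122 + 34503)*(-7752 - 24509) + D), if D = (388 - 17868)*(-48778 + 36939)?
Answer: -1/1232701405 ≈ -8.1123e-10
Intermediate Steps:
D = 206945720 (D = -17480*(-11839) = 206945720)
1/((10122 + 34503)*(-7752 - 24509) + D) = 1/((10122 + 34503)*(-7752 - 24509) + 206945720) = 1/(44625*(-32261) + 206945720) = 1/(-1439647125 + 206945720) = 1/(-1232701405) = -1/1232701405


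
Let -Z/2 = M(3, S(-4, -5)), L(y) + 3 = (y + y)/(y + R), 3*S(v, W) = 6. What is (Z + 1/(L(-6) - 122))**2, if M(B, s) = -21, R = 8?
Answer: 30261001/17161 ≈ 1763.4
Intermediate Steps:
S(v, W) = 2 (S(v, W) = (1/3)*6 = 2)
L(y) = -3 + 2*y/(8 + y) (L(y) = -3 + (y + y)/(y + 8) = -3 + (2*y)/(8 + y) = -3 + 2*y/(8 + y))
Z = 42 (Z = -2*(-21) = 42)
(Z + 1/(L(-6) - 122))**2 = (42 + 1/((-24 - 1*(-6))/(8 - 6) - 122))**2 = (42 + 1/((-24 + 6)/2 - 122))**2 = (42 + 1/((1/2)*(-18) - 122))**2 = (42 + 1/(-9 - 122))**2 = (42 + 1/(-131))**2 = (42 - 1/131)**2 = (5501/131)**2 = 30261001/17161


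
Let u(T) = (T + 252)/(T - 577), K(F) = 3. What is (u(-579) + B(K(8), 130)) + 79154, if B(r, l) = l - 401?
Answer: 91189075/1156 ≈ 78883.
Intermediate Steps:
B(r, l) = -401 + l
u(T) = (252 + T)/(-577 + T)
(u(-579) + B(K(8), 130)) + 79154 = ((252 - 579)/(-577 - 579) + (-401 + 130)) + 79154 = (-327/(-1156) - 271) + 79154 = (-1/1156*(-327) - 271) + 79154 = (327/1156 - 271) + 79154 = -312949/1156 + 79154 = 91189075/1156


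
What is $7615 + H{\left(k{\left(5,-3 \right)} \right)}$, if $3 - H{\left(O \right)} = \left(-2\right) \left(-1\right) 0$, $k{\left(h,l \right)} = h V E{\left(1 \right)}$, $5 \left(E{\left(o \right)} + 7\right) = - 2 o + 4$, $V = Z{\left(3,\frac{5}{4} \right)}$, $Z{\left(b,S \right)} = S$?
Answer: $7618$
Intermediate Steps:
$V = \frac{5}{4} \approx 1.25$
$E{\left(o \right)} = - \frac{31}{5} - \frac{2 o}{5}$ ($E{\left(o \right)} = -7 + \frac{- 2 o + 4}{5} = -7 + \frac{4 - 2 o}{5} = -7 - \left(- \frac{4}{5} + \frac{2 o}{5}\right) = - \frac{31}{5} - \frac{2 o}{5}$)
$k{\left(h,l \right)} = - \frac{33 h}{4}$ ($k{\left(h,l \right)} = h \frac{5}{4} \left(- \frac{31}{5} - \frac{2}{5}\right) = \frac{5 h}{4} \left(- \frac{31}{5} - \frac{2}{5}\right) = \frac{5 h}{4} \left(- \frac{33}{5}\right) = - \frac{33 h}{4}$)
$H{\left(O \right)} = 3$ ($H{\left(O \right)} = 3 - \left(-2\right) \left(-1\right) 0 = 3 - 2 \cdot 0 = 3 - 0 = 3 + 0 = 3$)
$7615 + H{\left(k{\left(5,-3 \right)} \right)} = 7615 + 3 = 7618$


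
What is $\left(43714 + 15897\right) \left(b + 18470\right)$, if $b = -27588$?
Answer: $-543533098$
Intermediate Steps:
$\left(43714 + 15897\right) \left(b + 18470\right) = \left(43714 + 15897\right) \left(-27588 + 18470\right) = 59611 \left(-9118\right) = -543533098$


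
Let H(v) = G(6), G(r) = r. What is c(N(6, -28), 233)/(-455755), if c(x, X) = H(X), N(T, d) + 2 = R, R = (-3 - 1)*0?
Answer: -6/455755 ≈ -1.3165e-5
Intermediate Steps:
R = 0 (R = -4*0 = 0)
N(T, d) = -2 (N(T, d) = -2 + 0 = -2)
H(v) = 6
c(x, X) = 6
c(N(6, -28), 233)/(-455755) = 6/(-455755) = 6*(-1/455755) = -6/455755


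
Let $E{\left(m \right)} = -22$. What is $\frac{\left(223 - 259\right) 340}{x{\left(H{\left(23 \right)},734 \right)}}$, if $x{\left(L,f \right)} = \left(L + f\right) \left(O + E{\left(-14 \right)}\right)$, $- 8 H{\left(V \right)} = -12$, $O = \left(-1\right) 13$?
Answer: $\frac{4896}{10297} \approx 0.47548$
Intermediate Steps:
$O = -13$
$H{\left(V \right)} = \frac{3}{2}$ ($H{\left(V \right)} = \left(- \frac{1}{8}\right) \left(-12\right) = \frac{3}{2}$)
$x{\left(L,f \right)} = - 35 L - 35 f$ ($x{\left(L,f \right)} = \left(L + f\right) \left(-13 - 22\right) = \left(L + f\right) \left(-35\right) = - 35 L - 35 f$)
$\frac{\left(223 - 259\right) 340}{x{\left(H{\left(23 \right)},734 \right)}} = \frac{\left(223 - 259\right) 340}{\left(-35\right) \frac{3}{2} - 25690} = \frac{\left(-36\right) 340}{- \frac{105}{2} - 25690} = - \frac{12240}{- \frac{51485}{2}} = \left(-12240\right) \left(- \frac{2}{51485}\right) = \frac{4896}{10297}$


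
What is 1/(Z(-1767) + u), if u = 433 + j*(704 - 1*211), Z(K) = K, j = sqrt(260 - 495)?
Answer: -46/2030899 - 17*I*sqrt(235)/2030899 ≈ -2.265e-5 - 0.00012832*I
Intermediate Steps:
j = I*sqrt(235) (j = sqrt(-235) = I*sqrt(235) ≈ 15.33*I)
u = 433 + 493*I*sqrt(235) (u = 433 + (I*sqrt(235))*(704 - 1*211) = 433 + (I*sqrt(235))*(704 - 211) = 433 + (I*sqrt(235))*493 = 433 + 493*I*sqrt(235) ≈ 433.0 + 7557.5*I)
1/(Z(-1767) + u) = 1/(-1767 + (433 + 493*I*sqrt(235))) = 1/(-1334 + 493*I*sqrt(235))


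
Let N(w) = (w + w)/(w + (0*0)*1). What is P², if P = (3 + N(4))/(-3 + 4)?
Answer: 25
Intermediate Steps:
N(w) = 2 (N(w) = (2*w)/(w + 0*1) = (2*w)/(w + 0) = (2*w)/w = 2)
P = 5 (P = (3 + 2)/(-3 + 4) = 5/1 = 5*1 = 5)
P² = 5² = 25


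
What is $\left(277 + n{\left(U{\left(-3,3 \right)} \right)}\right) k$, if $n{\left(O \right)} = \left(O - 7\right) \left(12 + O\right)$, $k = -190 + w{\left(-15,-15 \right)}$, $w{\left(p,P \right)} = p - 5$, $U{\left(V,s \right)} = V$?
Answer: $-39270$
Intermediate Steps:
$w{\left(p,P \right)} = -5 + p$
$k = -210$ ($k = -190 - 20 = -210$)
$n{\left(O \right)} = \left(-7 + O\right) \left(12 + O\right)$
$\left(277 + n{\left(U{\left(-3,3 \right)} \right)}\right) k = \left(277 + \left(-84 + \left(-3\right)^{2} + 5 \left(-3\right)\right)\right) \left(-210\right) = \left(277 - 90\right) \left(-210\right) = 187 \left(-210\right) = -39270$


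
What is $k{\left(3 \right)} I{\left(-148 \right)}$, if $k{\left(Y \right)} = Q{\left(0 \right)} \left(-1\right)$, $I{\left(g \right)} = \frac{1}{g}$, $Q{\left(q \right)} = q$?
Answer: $0$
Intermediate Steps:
$k{\left(Y \right)} = 0$ ($k{\left(Y \right)} = 0 \left(-1\right) = 0$)
$k{\left(3 \right)} I{\left(-148 \right)} = \frac{0}{-148} = 0 \left(- \frac{1}{148}\right) = 0$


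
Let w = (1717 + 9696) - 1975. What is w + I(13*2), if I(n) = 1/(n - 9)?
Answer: 160447/17 ≈ 9438.1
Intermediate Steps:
I(n) = 1/(-9 + n)
w = 9438 (w = 11413 - 1975 = 9438)
w + I(13*2) = 9438 + 1/(-9 + 13*2) = 9438 + 1/(-9 + 26) = 9438 + 1/17 = 160447/17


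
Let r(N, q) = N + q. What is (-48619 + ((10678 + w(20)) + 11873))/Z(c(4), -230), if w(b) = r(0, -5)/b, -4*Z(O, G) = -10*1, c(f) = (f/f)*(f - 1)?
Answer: -104273/10 ≈ -10427.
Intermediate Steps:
c(f) = -1 + f (c(f) = 1*(-1 + f) = -1 + f)
Z(O, G) = 5/2 (Z(O, G) = -(-5)/2 = -¼*(-10) = 5/2)
w(b) = -5/b (w(b) = (0 - 5)/b = -5/b)
(-48619 + ((10678 + w(20)) + 11873))/Z(c(4), -230) = (-48619 + ((10678 - 5/20) + 11873))/(5/2) = (-48619 + ((10678 - 5*1/20) + 11873))*(⅖) = (-48619 + ((10678 - ¼) + 11873))*(⅖) = (-48619 + (42711/4 + 11873))*(⅖) = (-48619 + 90203/4)*(⅖) = -104273/4*⅖ = -104273/10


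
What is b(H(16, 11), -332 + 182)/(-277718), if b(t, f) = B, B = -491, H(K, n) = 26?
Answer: 491/277718 ≈ 0.0017680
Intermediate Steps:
b(t, f) = -491
b(H(16, 11), -332 + 182)/(-277718) = -491/(-277718) = -491*(-1/277718) = 491/277718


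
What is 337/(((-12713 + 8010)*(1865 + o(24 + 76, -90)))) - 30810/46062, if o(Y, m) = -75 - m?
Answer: -45404408549/67877270280 ≈ -0.66892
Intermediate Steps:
337/(((-12713 + 8010)*(1865 + o(24 + 76, -90)))) - 30810/46062 = 337/(((-12713 + 8010)*(1865 + (-75 - 1*(-90))))) - 30810/46062 = 337/((-4703*(1865 + (-75 + 90)))) - 30810*1/46062 = 337/((-4703*(1865 + 15))) - 5135/7677 = 337/((-4703*1880)) - 5135/7677 = 337/(-8841640) - 5135/7677 = 337*(-1/8841640) - 5135/7677 = -337/8841640 - 5135/7677 = -45404408549/67877270280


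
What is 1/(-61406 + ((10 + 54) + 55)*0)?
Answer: -1/61406 ≈ -1.6285e-5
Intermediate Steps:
1/(-61406 + ((10 + 54) + 55)*0) = 1/(-61406 + (64 + 55)*0) = 1/(-61406 + 119*0) = 1/(-61406 + 0) = 1/(-61406) = -1/61406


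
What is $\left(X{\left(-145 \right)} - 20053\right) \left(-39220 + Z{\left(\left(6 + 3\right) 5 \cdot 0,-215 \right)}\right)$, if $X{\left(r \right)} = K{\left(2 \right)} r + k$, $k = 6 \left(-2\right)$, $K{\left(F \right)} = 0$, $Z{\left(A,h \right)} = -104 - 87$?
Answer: $790781715$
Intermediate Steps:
$Z{\left(A,h \right)} = -191$ ($Z{\left(A,h \right)} = -104 - 87 = -191$)
$k = -12$
$X{\left(r \right)} = -12$ ($X{\left(r \right)} = 0 r - 12 = 0 - 12 = -12$)
$\left(X{\left(-145 \right)} - 20053\right) \left(-39220 + Z{\left(\left(6 + 3\right) 5 \cdot 0,-215 \right)}\right) = \left(-12 - 20053\right) \left(-39220 - 191\right) = \left(-20065\right) \left(-39411\right) = 790781715$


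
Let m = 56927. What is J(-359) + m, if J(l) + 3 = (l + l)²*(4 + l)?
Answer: -182954096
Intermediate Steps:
J(l) = -3 + 4*l²*(4 + l) (J(l) = -3 + (l + l)²*(4 + l) = -3 + (2*l)²*(4 + l) = -3 + (4*l²)*(4 + l) = -3 + 4*l²*(4 + l))
J(-359) + m = (-3 + 4*(-359)³ + 16*(-359)²) + 56927 = (-3 + 4*(-46268279) + 16*128881) + 56927 = (-3 - 185073116 + 2062096) + 56927 = -183011023 + 56927 = -182954096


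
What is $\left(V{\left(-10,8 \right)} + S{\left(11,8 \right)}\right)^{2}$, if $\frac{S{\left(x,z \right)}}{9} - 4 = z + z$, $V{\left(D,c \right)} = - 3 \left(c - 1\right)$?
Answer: $25281$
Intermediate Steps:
$V{\left(D,c \right)} = 3 - 3 c$ ($V{\left(D,c \right)} = - 3 \left(-1 + c\right) = 3 - 3 c$)
$S{\left(x,z \right)} = 36 + 18 z$ ($S{\left(x,z \right)} = 36 + 9 \left(z + z\right) = 36 + 9 \cdot 2 z = 36 + 18 z$)
$\left(V{\left(-10,8 \right)} + S{\left(11,8 \right)}\right)^{2} = \left(\left(3 - 24\right) + \left(36 + 18 \cdot 8\right)\right)^{2} = \left(\left(3 - 24\right) + \left(36 + 144\right)\right)^{2} = \left(-21 + 180\right)^{2} = 159^{2} = 25281$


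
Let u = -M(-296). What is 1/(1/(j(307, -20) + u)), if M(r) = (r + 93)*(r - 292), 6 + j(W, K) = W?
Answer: -119063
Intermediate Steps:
j(W, K) = -6 + W
M(r) = (-292 + r)*(93 + r) (M(r) = (93 + r)*(-292 + r) = (-292 + r)*(93 + r))
u = -119364 (u = -(-27156 + (-296)² - 199*(-296)) = -(-27156 + 87616 + 58904) = -1*119364 = -119364)
1/(1/(j(307, -20) + u)) = 1/(1/((-6 + 307) - 119364)) = 1/(1/(301 - 119364)) = 1/(1/(-119063)) = 1/(-1/119063) = -119063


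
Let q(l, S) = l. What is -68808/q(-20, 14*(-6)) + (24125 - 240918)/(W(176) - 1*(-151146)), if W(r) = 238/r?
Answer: 228707845414/66504835 ≈ 3439.0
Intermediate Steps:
-68808/q(-20, 14*(-6)) + (24125 - 240918)/(W(176) - 1*(-151146)) = -68808/(-20) + (24125 - 240918)/(238/176 - 1*(-151146)) = -68808*(-1/20) - 216793/(238*(1/176) + 151146) = 17202/5 - 216793/(119/88 + 151146) = 17202/5 - 216793/13300967/88 = 17202/5 - 216793*88/13300967 = 17202/5 - 19077784/13300967 = 228707845414/66504835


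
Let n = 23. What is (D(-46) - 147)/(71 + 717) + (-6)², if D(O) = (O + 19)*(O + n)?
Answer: 14421/394 ≈ 36.602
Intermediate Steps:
D(O) = (19 + O)*(23 + O) (D(O) = (O + 19)*(O + 23) = (19 + O)*(23 + O))
(D(-46) - 147)/(71 + 717) + (-6)² = ((437 + (-46)² + 42*(-46)) - 147)/(71 + 717) + (-6)² = ((437 + 2116 - 1932) - 147)/788 + 36 = (621 - 147)*(1/788) + 36 = 474*(1/788) + 36 = 237/394 + 36 = 14421/394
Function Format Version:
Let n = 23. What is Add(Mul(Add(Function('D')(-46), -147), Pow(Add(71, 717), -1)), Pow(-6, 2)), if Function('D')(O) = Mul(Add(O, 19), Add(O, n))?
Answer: Rational(14421, 394) ≈ 36.602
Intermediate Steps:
Function('D')(O) = Mul(Add(19, O), Add(23, O)) (Function('D')(O) = Mul(Add(O, 19), Add(O, 23)) = Mul(Add(19, O), Add(23, O)))
Add(Mul(Add(Function('D')(-46), -147), Pow(Add(71, 717), -1)), Pow(-6, 2)) = Add(Mul(Add(Add(437, Pow(-46, 2), Mul(42, -46)), -147), Pow(Add(71, 717), -1)), Pow(-6, 2)) = Add(Mul(Add(Add(437, 2116, -1932), -147), Pow(788, -1)), 36) = Add(Mul(Add(621, -147), Rational(1, 788)), 36) = Add(Mul(474, Rational(1, 788)), 36) = Add(Rational(237, 394), 36) = Rational(14421, 394)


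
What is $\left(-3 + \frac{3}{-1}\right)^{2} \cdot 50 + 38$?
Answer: $1838$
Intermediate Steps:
$\left(-3 + \frac{3}{-1}\right)^{2} \cdot 50 + 38 = \left(-3 + 3 \left(-1\right)\right)^{2} \cdot 50 + 38 = \left(-3 - 3\right)^{2} \cdot 50 + 38 = \left(-6\right)^{2} \cdot 50 + 38 = 36 \cdot 50 + 38 = 1800 + 38 = 1838$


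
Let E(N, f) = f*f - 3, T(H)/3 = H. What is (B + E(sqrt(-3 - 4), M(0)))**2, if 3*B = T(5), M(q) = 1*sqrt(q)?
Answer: 4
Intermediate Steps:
T(H) = 3*H
M(q) = sqrt(q)
B = 5 (B = (3*5)/3 = (1/3)*15 = 5)
E(N, f) = -3 + f**2 (E(N, f) = f**2 - 3 = -3 + f**2)
(B + E(sqrt(-3 - 4), M(0)))**2 = (5 + (-3 + (sqrt(0))**2))**2 = (5 + (-3 + 0**2))**2 = (5 + (-3 + 0))**2 = (5 - 3)**2 = 2**2 = 4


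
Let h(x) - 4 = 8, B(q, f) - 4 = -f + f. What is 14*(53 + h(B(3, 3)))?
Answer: 910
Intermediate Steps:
B(q, f) = 4 (B(q, f) = 4 + (-f + f) = 4 + 0 = 4)
h(x) = 12 (h(x) = 4 + 8 = 12)
14*(53 + h(B(3, 3))) = 14*(53 + 12) = 14*65 = 910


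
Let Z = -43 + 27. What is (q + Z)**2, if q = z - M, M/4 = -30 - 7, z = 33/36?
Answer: 2544025/144 ≈ 17667.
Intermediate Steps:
z = 11/12 (z = 33*(1/36) = 11/12 ≈ 0.91667)
M = -148 (M = 4*(-30 - 7) = 4*(-37) = -148)
q = 1787/12 (q = 11/12 - 1*(-148) = 11/12 + 148 = 1787/12 ≈ 148.92)
Z = -16
(q + Z)**2 = (1787/12 - 16)**2 = (1595/12)**2 = 2544025/144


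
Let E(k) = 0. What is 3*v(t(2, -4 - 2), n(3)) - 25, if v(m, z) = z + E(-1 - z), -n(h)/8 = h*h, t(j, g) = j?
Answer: -241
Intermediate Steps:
n(h) = -8*h**2 (n(h) = -8*h*h = -8*h**2)
v(m, z) = z (v(m, z) = z + 0 = z)
3*v(t(2, -4 - 2), n(3)) - 25 = 3*(-8*3**2) - 25 = 3*(-8*9) - 25 = 3*(-72) - 25 = -216 - 25 = -241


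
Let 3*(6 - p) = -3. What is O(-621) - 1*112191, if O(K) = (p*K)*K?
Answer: 2587296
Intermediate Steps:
p = 7 (p = 6 - ⅓*(-3) = 6 + 1 = 7)
O(K) = 7*K² (O(K) = (7*K)*K = 7*K²)
O(-621) - 1*112191 = 7*(-621)² - 1*112191 = 7*385641 - 112191 = 2699487 - 112191 = 2587296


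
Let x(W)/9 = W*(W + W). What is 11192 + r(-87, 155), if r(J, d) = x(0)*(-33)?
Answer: 11192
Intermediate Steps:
x(W) = 18*W² (x(W) = 9*(W*(W + W)) = 9*(W*(2*W)) = 9*(2*W²) = 18*W²)
r(J, d) = 0 (r(J, d) = (18*0²)*(-33) = (18*0)*(-33) = 0*(-33) = 0)
11192 + r(-87, 155) = 11192 + 0 = 11192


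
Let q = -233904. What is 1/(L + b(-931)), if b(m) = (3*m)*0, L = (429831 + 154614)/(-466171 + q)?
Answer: -140015/116889 ≈ -1.1978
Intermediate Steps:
L = -116889/140015 (L = (429831 + 154614)/(-466171 - 233904) = 584445/(-700075) = 584445*(-1/700075) = -116889/140015 ≈ -0.83483)
b(m) = 0
1/(L + b(-931)) = 1/(-116889/140015 + 0) = 1/(-116889/140015) = -140015/116889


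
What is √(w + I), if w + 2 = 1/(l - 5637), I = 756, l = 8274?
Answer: √582571607/879 ≈ 27.459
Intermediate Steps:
w = -5273/2637 (w = -2 + 1/(8274 - 5637) = -2 + 1/2637 = -5273/2637 ≈ -1.9996)
√(w + I) = √(-5273/2637 + 756) = √(1988299/2637) = √582571607/879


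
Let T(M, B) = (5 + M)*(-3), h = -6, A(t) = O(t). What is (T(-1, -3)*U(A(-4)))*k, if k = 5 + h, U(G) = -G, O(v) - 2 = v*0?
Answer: -24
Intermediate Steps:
O(v) = 2 (O(v) = 2 + v*0 = 2 + 0 = 2)
A(t) = 2
k = -1 (k = 5 - 6 = -1)
T(M, B) = -15 - 3*M
(T(-1, -3)*U(A(-4)))*k = ((-15 - 3*(-1))*(-1*2))*(-1) = ((-15 + 3)*(-2))*(-1) = -12*(-2)*(-1) = 24*(-1) = -24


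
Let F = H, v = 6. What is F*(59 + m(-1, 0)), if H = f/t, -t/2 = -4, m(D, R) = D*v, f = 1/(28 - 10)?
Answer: 53/144 ≈ 0.36806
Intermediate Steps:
f = 1/18 ≈ 0.055556
m(D, R) = 6*D (m(D, R) = D*6 = 6*D)
t = 8 (t = -2*(-4) = 8)
H = 1/144 (H = (1/18)/8 = (1/18)*(⅛) = 1/144 ≈ 0.0069444)
F = 1/144 ≈ 0.0069444
F*(59 + m(-1, 0)) = (59 + 6*(-1))/144 = (59 - 6)/144 = (1/144)*53 = 53/144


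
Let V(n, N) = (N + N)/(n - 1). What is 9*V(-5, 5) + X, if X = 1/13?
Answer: -194/13 ≈ -14.923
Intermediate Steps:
X = 1/13 ≈ 0.076923
V(n, N) = 2*N/(-1 + n) (V(n, N) = (2*N)/(-1 + n) = 2*N/(-1 + n))
9*V(-5, 5) + X = 9*(2*5/(-1 - 5)) + 1/13 = 9*(2*5/(-6)) + 1/13 = 9*(2*5*(-1/6)) + 1/13 = 9*(-5/3) + 1/13 = -15 + 1/13 = -194/13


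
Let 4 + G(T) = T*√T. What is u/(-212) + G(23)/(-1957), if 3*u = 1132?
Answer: -553195/311163 - 23*√23/1957 ≈ -1.8342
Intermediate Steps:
u = 1132/3 (u = (⅓)*1132 = 1132/3 ≈ 377.33)
G(T) = -4 + T^(3/2) (G(T) = -4 + T*√T = -4 + T^(3/2))
u/(-212) + G(23)/(-1957) = (1132/3)/(-212) + (-4 + 23^(3/2))/(-1957) = (1132/3)*(-1/212) + (-4 + 23*√23)*(-1/1957) = -283/159 + (4/1957 - 23*√23/1957) = -553195/311163 - 23*√23/1957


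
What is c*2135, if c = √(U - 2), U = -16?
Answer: 6405*I*√2 ≈ 9058.0*I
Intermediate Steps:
c = 3*I*√2 (c = √(-16 - 2) = √(-18) = 3*I*√2 ≈ 4.2426*I)
c*2135 = (3*I*√2)*2135 = 6405*I*√2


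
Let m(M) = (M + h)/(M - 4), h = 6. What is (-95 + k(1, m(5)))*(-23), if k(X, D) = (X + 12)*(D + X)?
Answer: -1403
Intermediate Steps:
m(M) = (6 + M)/(-4 + M) (m(M) = (M + 6)/(M - 4) = (6 + M)/(-4 + M))
k(X, D) = (12 + X)*(D + X)
(-95 + k(1, m(5)))*(-23) = (-95 + (1**2 + 12*((6 + 5)/(-4 + 5)) + 12*1 + ((6 + 5)/(-4 + 5))*1))*(-23) = (-95 + (1 + 12*(11/1) + 12 + (11/1)*1))*(-23) = (-95 + (1 + 12*(1*11) + 12 + (1*11)*1))*(-23) = (-95 + (1 + 12*11 + 12 + 11*1))*(-23) = (-95 + (1 + 132 + 12 + 11))*(-23) = (-95 + 156)*(-23) = 61*(-23) = -1403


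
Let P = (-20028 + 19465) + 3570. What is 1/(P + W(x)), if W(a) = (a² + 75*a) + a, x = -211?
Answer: 1/31492 ≈ 3.1754e-5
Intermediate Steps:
W(a) = a² + 76*a
P = 3007 (P = -563 + 3570 = 3007)
1/(P + W(x)) = 1/(3007 - 211*(76 - 211)) = 1/(3007 - 211*(-135)) = 1/(3007 + 28485) = 1/31492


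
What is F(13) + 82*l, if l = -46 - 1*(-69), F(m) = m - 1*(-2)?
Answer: 1901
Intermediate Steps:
F(m) = 2 + m (F(m) = m + 2 = 2 + m)
l = 23 (l = -46 + 69 = 23)
F(13) + 82*l = (2 + 13) + 82*23 = 15 + 1886 = 1901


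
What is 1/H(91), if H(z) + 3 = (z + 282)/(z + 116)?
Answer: -207/248 ≈ -0.83468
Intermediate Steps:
H(z) = -3 + (282 + z)/(116 + z) (H(z) = -3 + (z + 282)/(z + 116) = -3 + (282 + z)/(116 + z))
1/H(91) = 1/(2*(-33 - 1*91)/(116 + 91)) = 1/(2*(-33 - 91)/207) = 1/(2*(1/207)*(-124)) = 1/(-248/207) = -207/248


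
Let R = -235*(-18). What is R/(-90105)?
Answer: -282/6007 ≈ -0.046945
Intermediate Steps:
R = 4230
R/(-90105) = 4230/(-90105) = 4230*(-1/90105) = -282/6007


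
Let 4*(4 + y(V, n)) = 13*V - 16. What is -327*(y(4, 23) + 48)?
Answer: -17331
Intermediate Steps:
y(V, n) = -8 + 13*V/4 (y(V, n) = -4 + (13*V - 16)/4 = -4 + (-16 + 13*V)/4 = -4 + (-4 + 13*V/4) = -8 + 13*V/4)
-327*(y(4, 23) + 48) = -327*((-8 + (13/4)*4) + 48) = -327*((-8 + 13) + 48) = -327*(5 + 48) = -327*53 = -17331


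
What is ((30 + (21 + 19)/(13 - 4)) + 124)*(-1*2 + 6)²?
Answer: 22816/9 ≈ 2535.1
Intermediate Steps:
((30 + (21 + 19)/(13 - 4)) + 124)*(-1*2 + 6)² = ((30 + 40/9) + 124)*(-2 + 6)² = ((30 + 40*(⅑)) + 124)*4² = ((30 + 40/9) + 124)*16 = (310/9 + 124)*16 = (1426/9)*16 = 22816/9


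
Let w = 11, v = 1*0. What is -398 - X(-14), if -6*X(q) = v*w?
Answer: -398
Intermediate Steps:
v = 0
X(q) = 0 (X(q) = -0*11 = -⅙*0 = 0)
-398 - X(-14) = -398 - 1*0 = -398 + 0 = -398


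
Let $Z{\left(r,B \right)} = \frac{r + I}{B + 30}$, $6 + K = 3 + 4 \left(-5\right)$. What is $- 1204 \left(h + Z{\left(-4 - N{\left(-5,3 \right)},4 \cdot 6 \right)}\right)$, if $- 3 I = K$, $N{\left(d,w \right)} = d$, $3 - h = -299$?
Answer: $- \frac{29467900}{81} \approx -3.638 \cdot 10^{5}$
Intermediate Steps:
$h = 302$ ($h = 3 - -299 = 3 + 299 = 302$)
$K = -23$ ($K = -6 + \left(3 + 4 \left(-5\right)\right) = -6 + \left(3 - 20\right) = -6 - 17 = -23$)
$I = \frac{23}{3}$ ($I = \left(- \frac{1}{3}\right) \left(-23\right) = \frac{23}{3} \approx 7.6667$)
$Z{\left(r,B \right)} = \frac{\frac{23}{3} + r}{30 + B}$ ($Z{\left(r,B \right)} = \frac{r + \frac{23}{3}}{B + 30} = \frac{\frac{23}{3} + r}{30 + B}$)
$- 1204 \left(h + Z{\left(-4 - N{\left(-5,3 \right)},4 \cdot 6 \right)}\right) = - 1204 \left(302 + \frac{\frac{23}{3} - -1}{30 + 4 \cdot 6}\right) = - 1204 \left(302 + \frac{\frac{23}{3} + \left(-4 + 5\right)}{30 + 24}\right) = - 1204 \left(302 + \frac{\frac{23}{3} + 1}{54}\right) = - 1204 \left(302 + \frac{1}{54} \cdot \frac{26}{3}\right) = - 1204 \left(302 + \frac{13}{81}\right) = \left(-1204\right) \frac{24475}{81} = - \frac{29467900}{81}$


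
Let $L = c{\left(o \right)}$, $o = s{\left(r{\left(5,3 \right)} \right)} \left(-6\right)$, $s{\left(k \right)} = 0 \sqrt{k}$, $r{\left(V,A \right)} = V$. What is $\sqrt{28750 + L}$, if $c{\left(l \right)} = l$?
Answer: $25 \sqrt{46} \approx 169.56$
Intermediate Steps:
$s{\left(k \right)} = 0$
$o = 0$ ($o = 0 \left(-6\right) = 0$)
$L = 0$
$\sqrt{28750 + L} = \sqrt{28750 + 0} = \sqrt{28750} = 25 \sqrt{46}$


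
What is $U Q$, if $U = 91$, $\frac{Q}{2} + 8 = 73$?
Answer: $11830$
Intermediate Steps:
$Q = 130$ ($Q = -16 + 2 \cdot 73 = -16 + 146 = 130$)
$U Q = 91 \cdot 130 = 11830$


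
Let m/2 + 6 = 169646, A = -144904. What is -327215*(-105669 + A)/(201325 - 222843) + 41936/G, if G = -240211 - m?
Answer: -6787598427454799/1781355334 ≈ -3.8104e+6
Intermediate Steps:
m = 339280 (m = -12 + 2*169646 = -12 + 339292 = 339280)
G = -579491 (G = -240211 - 1*339280 = -240211 - 339280 = -579491)
-327215*(-105669 + A)/(201325 - 222843) + 41936/G = -327215*(-105669 - 144904)/(201325 - 222843) + 41936/(-579491) = -327215/((-21518/(-250573))) + 41936*(-1/579491) = -327215/((-21518*(-1/250573))) - 41936/579491 = -327215/21518/250573 - 41936/579491 = -327215*250573/21518 - 41936/579491 = -11713034885/3074 - 41936/579491 = -6787598427454799/1781355334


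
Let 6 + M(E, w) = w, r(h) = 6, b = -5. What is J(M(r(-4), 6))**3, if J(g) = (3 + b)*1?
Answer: -8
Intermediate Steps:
M(E, w) = -6 + w
J(g) = -2 (J(g) = (3 - 5)*1 = -2*1 = -2)
J(M(r(-4), 6))**3 = (-2)**3 = -8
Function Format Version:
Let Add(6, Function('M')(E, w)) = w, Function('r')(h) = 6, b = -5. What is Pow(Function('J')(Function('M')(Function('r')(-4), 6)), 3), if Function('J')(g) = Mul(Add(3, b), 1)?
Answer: -8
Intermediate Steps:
Function('M')(E, w) = Add(-6, w)
Function('J')(g) = -2 (Function('J')(g) = Mul(Add(3, -5), 1) = Mul(-2, 1) = -2)
Pow(Function('J')(Function('M')(Function('r')(-4), 6)), 3) = Pow(-2, 3) = -8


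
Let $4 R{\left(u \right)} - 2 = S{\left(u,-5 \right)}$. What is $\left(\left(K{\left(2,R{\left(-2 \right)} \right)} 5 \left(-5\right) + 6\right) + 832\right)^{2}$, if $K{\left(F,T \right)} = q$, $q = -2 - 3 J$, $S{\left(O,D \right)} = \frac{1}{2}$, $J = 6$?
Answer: $1790244$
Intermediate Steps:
$S{\left(O,D \right)} = \frac{1}{2}$
$R{\left(u \right)} = \frac{5}{8}$ ($R{\left(u \right)} = \frac{1}{2} + \frac{1}{4} \cdot \frac{1}{2} = \frac{1}{2} + \frac{1}{8} = \frac{5}{8}$)
$q = -20$ ($q = -2 - 18 = -20$)
$K{\left(F,T \right)} = -20$
$\left(\left(K{\left(2,R{\left(-2 \right)} \right)} 5 \left(-5\right) + 6\right) + 832\right)^{2} = \left(\left(- 20 \cdot 5 \left(-5\right) + 6\right) + 832\right)^{2} = \left(\left(\left(-20\right) \left(-25\right) + 6\right) + 832\right)^{2} = \left(\left(500 + 6\right) + 832\right)^{2} = \left(506 + 832\right)^{2} = 1338^{2} = 1790244$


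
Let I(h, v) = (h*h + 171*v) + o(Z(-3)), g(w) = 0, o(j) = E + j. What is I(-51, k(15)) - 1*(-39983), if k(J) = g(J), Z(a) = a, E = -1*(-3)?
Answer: 42584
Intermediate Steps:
E = 3
o(j) = 3 + j
k(J) = 0
I(h, v) = h² + 171*v (I(h, v) = (h*h + 171*v) + (3 - 3) = (h² + 171*v) + 0 = h² + 171*v)
I(-51, k(15)) - 1*(-39983) = ((-51)² + 171*0) - 1*(-39983) = (2601 + 0) + 39983 = 2601 + 39983 = 42584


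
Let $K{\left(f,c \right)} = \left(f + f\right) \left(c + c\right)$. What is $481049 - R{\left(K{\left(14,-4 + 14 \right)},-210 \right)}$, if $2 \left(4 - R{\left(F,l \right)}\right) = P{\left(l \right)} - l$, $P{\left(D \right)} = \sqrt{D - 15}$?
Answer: $481150 + \frac{15 i}{2} \approx 4.8115 \cdot 10^{5} + 7.5 i$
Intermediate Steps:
$P{\left(D \right)} = \sqrt{-15 + D}$
$K{\left(f,c \right)} = 4 c f$ ($K{\left(f,c \right)} = 2 f 2 c = 4 c f$)
$R{\left(F,l \right)} = 4 + \frac{l}{2} - \frac{\sqrt{-15 + l}}{2}$ ($R{\left(F,l \right)} = 4 - \frac{\sqrt{-15 + l} - l}{2} = 4 + \left(\frac{l}{2} - \frac{\sqrt{-15 + l}}{2}\right) = 4 + \frac{l}{2} - \frac{\sqrt{-15 + l}}{2}$)
$481049 - R{\left(K{\left(14,-4 + 14 \right)},-210 \right)} = 481049 - \left(4 + \frac{1}{2} \left(-210\right) - \frac{\sqrt{-15 - 210}}{2}\right) = 481049 - \left(4 - 105 - \frac{\sqrt{-225}}{2}\right) = 481049 - \left(4 - 105 - \frac{15 i}{2}\right) = 481049 - \left(-101 - \frac{15 i}{2}\right) = 481049 + \left(101 + \frac{15 i}{2}\right) = 481150 + \frac{15 i}{2}$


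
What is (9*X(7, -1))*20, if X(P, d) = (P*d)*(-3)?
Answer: 3780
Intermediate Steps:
X(P, d) = -3*P*d
(9*X(7, -1))*20 = (9*(-3*7*(-1)))*20 = (9*21)*20 = 189*20 = 3780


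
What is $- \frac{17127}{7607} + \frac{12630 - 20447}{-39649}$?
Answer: $- \frac{619604504}{301609943} \approx -2.0543$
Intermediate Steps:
$- \frac{17127}{7607} + \frac{12630 - 20447}{-39649} = \left(-17127\right) \frac{1}{7607} + \left(12630 - 20447\right) \left(- \frac{1}{39649}\right) = - \frac{17127}{7607} - - \frac{7817}{39649} = - \frac{17127}{7607} + \frac{7817}{39649} = - \frac{619604504}{301609943}$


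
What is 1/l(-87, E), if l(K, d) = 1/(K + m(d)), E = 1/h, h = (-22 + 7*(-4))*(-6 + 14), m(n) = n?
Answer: -34801/400 ≈ -87.002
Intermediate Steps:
h = -400 (h = (-22 - 28)*8 = -50*8 = -400)
E = -1/400 (E = 1/(-400) = -1/400 ≈ -0.0025000)
l(K, d) = 1/(K + d)
1/l(-87, E) = 1/(1/(-87 - 1/400)) = 1/(1/(-34801/400)) = 1/(-400/34801) = -34801/400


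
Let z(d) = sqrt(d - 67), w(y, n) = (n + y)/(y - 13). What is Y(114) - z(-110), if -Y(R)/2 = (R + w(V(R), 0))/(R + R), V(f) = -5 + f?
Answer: -11053/10944 - I*sqrt(177) ≈ -1.01 - 13.304*I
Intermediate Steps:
w(y, n) = (n + y)/(-13 + y)
Y(R) = -(R + (-5 + R)/(-18 + R))/R (Y(R) = -2*(R + (0 + (-5 + R))/(-13 + (-5 + R)))/(R + R) = -2*(R + (-5 + R)/(-18 + R))/(2*R) = -2*(R + (-5 + R)/(-18 + R))*1/(2*R) = -(R + (-5 + R)/(-18 + R))/R)
z(d) = sqrt(-67 + d)
Y(114) - z(-110) = (5 - 1*114 - 1*114*(-18 + 114))/(114*(-18 + 114)) - sqrt(-67 - 110) = (1/114)*(5 - 114 - 1*114*96)/96 - sqrt(-177) = (1/114)*(1/96)*(5 - 114 - 10944) - I*sqrt(177) = (1/114)*(1/96)*(-11053) - I*sqrt(177) = -11053/10944 - I*sqrt(177)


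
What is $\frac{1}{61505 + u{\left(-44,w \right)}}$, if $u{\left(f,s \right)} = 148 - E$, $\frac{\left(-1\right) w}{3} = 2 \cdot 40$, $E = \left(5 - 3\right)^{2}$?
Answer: $\frac{1}{61649} \approx 1.6221 \cdot 10^{-5}$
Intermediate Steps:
$E = 4$ ($E = 2^{2} = 4$)
$w = -240$ ($w = - 3 \cdot 2 \cdot 40 = \left(-3\right) 80 = -240$)
$u{\left(f,s \right)} = 144$ ($u{\left(f,s \right)} = 148 - 4 = 144$)
$\frac{1}{61505 + u{\left(-44,w \right)}} = \frac{1}{61505 + 144} = \frac{1}{61649}$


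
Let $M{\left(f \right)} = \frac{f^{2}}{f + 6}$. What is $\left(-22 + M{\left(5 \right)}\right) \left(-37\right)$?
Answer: $\frac{8029}{11} \approx 729.91$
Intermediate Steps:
$M{\left(f \right)} = \frac{f^{2}}{6 + f}$
$\left(-22 + M{\left(5 \right)}\right) \left(-37\right) = \left(-22 + \frac{5^{2}}{6 + 5}\right) \left(-37\right) = \left(-22 + \frac{25}{11}\right) \left(-37\right) = \left(- \frac{217}{11}\right) \left(-37\right) = \frac{8029}{11}$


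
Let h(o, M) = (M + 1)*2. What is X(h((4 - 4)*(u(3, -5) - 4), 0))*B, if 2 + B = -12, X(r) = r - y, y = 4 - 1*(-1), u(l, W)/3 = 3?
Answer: 42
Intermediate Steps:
u(l, W) = 9 (u(l, W) = 3*3 = 9)
y = 5 (y = 4 + 1 = 5)
h(o, M) = 2 + 2*M (h(o, M) = (1 + M)*2 = 2 + 2*M)
X(r) = -5 + r (X(r) = r - 1*5 = r - 5 = -5 + r)
B = -14 (B = -2 - 12 = -14)
X(h((4 - 4)*(u(3, -5) - 4), 0))*B = (-5 + (2 + 2*0))*(-14) = (-5 + (2 + 0))*(-14) = (-5 + 2)*(-14) = -3*(-14) = 42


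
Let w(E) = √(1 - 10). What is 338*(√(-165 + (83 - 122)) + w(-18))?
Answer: I*(1014 + 676*√51) ≈ 5841.6*I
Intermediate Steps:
w(E) = 3*I (w(E) = √(-9) = 3*I)
338*(√(-165 + (83 - 122)) + w(-18)) = 338*(√(-165 + (83 - 122)) + 3*I) = 338*(√(-165 - 39) + 3*I) = 338*(√(-204) + 3*I) = 338*(2*I*√51 + 3*I) = 338*(3*I + 2*I*√51) = 1014*I + 676*I*√51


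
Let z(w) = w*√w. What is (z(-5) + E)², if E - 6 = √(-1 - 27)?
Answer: (6 - 5*I*√5 + 2*I*√7)² ≈ 1.322 - 70.666*I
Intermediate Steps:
z(w) = w^(3/2)
E = 6 + 2*I*√7 (E = 6 + √(-1 - 27) = 6 + √(-28) = 6 + 2*I*√7 ≈ 6.0 + 5.2915*I)
(z(-5) + E)² = ((-5)^(3/2) + (6 + 2*I*√7))² = (-5*I*√5 + (6 + 2*I*√7))² = (6 - 5*I*√5 + 2*I*√7)²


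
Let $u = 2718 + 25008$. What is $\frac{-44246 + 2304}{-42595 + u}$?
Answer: $\frac{41942}{14869} \approx 2.8208$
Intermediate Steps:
$u = 27726$
$\frac{-44246 + 2304}{-42595 + u} = \frac{-44246 + 2304}{-42595 + 27726} = - \frac{41942}{-14869} = \left(-41942\right) \left(- \frac{1}{14869}\right) = \frac{41942}{14869}$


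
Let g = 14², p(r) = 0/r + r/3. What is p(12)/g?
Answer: 1/49 ≈ 0.020408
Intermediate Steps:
p(r) = r/3 (p(r) = 0 + r*(⅓) = 0 + r/3 = r/3)
g = 196
p(12)/g = ((⅓)*12)/196 = 4*(1/196) = 1/49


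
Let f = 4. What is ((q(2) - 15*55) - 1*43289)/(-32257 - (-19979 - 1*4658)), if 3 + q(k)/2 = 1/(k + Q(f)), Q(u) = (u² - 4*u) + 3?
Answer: 110299/19050 ≈ 5.7900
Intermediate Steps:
Q(u) = 3 + u² - 4*u
q(k) = -6 + 2/(3 + k) (q(k) = -6 + 2/(k + (3 + 4² - 4*4)) = -6 + 2/(k + (3 + 16 - 16)) = -6 + 2/(k + 3) = -6 + 2/(3 + k))
((q(2) - 15*55) - 1*43289)/(-32257 - (-19979 - 1*4658)) = ((2*(-8 - 3*2)/(3 + 2) - 15*55) - 1*43289)/(-32257 - (-19979 - 1*4658)) = ((2*(-8 - 6)/5 - 825) - 43289)/(-32257 - (-19979 - 4658)) = ((2*(⅕)*(-14) - 825) - 43289)/(-32257 - 1*(-24637)) = ((-28/5 - 825) - 43289)/(-32257 + 24637) = (-4153/5 - 43289)/(-7620) = -220598/5*(-1/7620) = 110299/19050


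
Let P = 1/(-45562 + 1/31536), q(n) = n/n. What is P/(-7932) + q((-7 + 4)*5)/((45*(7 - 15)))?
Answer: -949752429611/341911215248760 ≈ -0.0027778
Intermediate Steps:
q(n) = 1
P = -31536/1436843231 (P = 1/(-45562 + 1/31536) = 1/(-1436843231/31536) = -31536/1436843231 ≈ -2.1948e-5)
P/(-7932) + q((-7 + 4)*5)/((45*(7 - 15))) = -31536/1436843231/(-7932) + 1/(45*(7 - 15)) = -31536/1436843231*(-1/7932) + 1/(45*(-8)) = 2628/949753375691 + 1/(-360) = 2628/949753375691 + 1*(-1/360) = 2628/949753375691 - 1/360 = -949752429611/341911215248760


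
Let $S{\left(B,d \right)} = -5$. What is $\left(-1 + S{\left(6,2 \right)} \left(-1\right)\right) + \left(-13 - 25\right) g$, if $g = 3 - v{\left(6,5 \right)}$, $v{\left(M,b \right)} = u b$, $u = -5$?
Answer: $-1060$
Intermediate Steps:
$v{\left(M,b \right)} = - 5 b$
$g = 28$ ($g = 3 - \left(-5\right) 5 = 3 - -25 = 3 + 25 = 28$)
$\left(-1 + S{\left(6,2 \right)} \left(-1\right)\right) + \left(-13 - 25\right) g = \left(-1 - -5\right) + \left(-13 - 25\right) 28 = \left(-1 + 5\right) - 1064 = 4 - 1064 = -1060$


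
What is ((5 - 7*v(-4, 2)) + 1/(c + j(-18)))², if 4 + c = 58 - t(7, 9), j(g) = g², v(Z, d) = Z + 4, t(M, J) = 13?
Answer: 3334276/133225 ≈ 25.027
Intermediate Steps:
v(Z, d) = 4 + Z
c = 41 (c = -4 + (58 - 1*13) = -4 + (58 - 13) = -4 + 45 = 41)
((5 - 7*v(-4, 2)) + 1/(c + j(-18)))² = ((5 - 7*(4 - 4)) + 1/(41 + (-18)²))² = ((5 - 7*0) + 1/(41 + 324))² = ((5 + 0) + 1/365)² = (5 + 1/365)² = (1826/365)² = 3334276/133225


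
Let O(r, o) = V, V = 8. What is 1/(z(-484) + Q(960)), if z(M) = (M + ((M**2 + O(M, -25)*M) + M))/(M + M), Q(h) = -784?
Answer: -1/1021 ≈ -0.00097943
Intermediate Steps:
O(r, o) = 8
z(M) = (M**2 + 10*M)/(2*M) (z(M) = (M + ((M**2 + 8*M) + M))/(M + M) = (M + (M**2 + 9*M))/((2*M)) = (M**2 + 10*M)*(1/(2*M)) = (M**2 + 10*M)/(2*M))
1/(z(-484) + Q(960)) = 1/((5 + (1/2)*(-484)) - 784) = 1/((5 - 242) - 784) = 1/(-237 - 784) = 1/(-1021) = -1/1021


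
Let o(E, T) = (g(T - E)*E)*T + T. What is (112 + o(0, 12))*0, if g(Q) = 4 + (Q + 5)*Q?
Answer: 0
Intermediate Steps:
g(Q) = 4 + Q*(5 + Q) (g(Q) = 4 + (5 + Q)*Q = 4 + Q*(5 + Q))
o(E, T) = T + E*T*(4 + (T - E)² - 5*E + 5*T) (o(E, T) = ((4 + (T - E)² + 5*(T - E))*E)*T + T = ((4 + (T - E)² + (-5*E + 5*T))*E)*T + T = ((4 + (T - E)² - 5*E + 5*T)*E)*T + T = (E*(4 + (T - E)² - 5*E + 5*T))*T + T = E*T*(4 + (T - E)² - 5*E + 5*T) + T = T + E*T*(4 + (T - E)² - 5*E + 5*T))
(112 + o(0, 12))*0 = (112 + 12*(1 + 0*(4 + (0 - 1*12)² - 5*0 + 5*12)))*0 = (112 + 12*(1 + 0*(4 + (0 - 12)² + 0 + 60)))*0 = (112 + 12*(1 + 0*(4 + (-12)² + 0 + 60)))*0 = (112 + 12*(1 + 0*(4 + 144 + 0 + 60)))*0 = (112 + 12*(1 + 0*208))*0 = (112 + 12*(1 + 0))*0 = (112 + 12*1)*0 = (112 + 12)*0 = 124*0 = 0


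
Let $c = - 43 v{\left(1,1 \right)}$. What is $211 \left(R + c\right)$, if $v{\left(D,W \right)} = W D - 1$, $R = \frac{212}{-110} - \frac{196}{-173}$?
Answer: $- \frac{1594738}{9515} \approx -167.6$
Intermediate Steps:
$R = - \frac{7558}{9515}$ ($R = 212 \left(- \frac{1}{110}\right) - - \frac{196}{173} = - \frac{106}{55} + \frac{196}{173} = - \frac{7558}{9515} \approx -0.79432$)
$v{\left(D,W \right)} = -1 + D W$ ($v{\left(D,W \right)} = D W - 1 = -1 + D W$)
$c = 0$ ($c = - 43 \left(-1 + 1 \cdot 1\right) = - 43 \left(-1 + 1\right) = \left(-43\right) 0 = 0$)
$211 \left(R + c\right) = 211 \left(- \frac{7558}{9515} + 0\right) = 211 \left(- \frac{7558}{9515}\right) = - \frac{1594738}{9515}$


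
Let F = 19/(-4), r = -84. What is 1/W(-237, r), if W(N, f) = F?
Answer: -4/19 ≈ -0.21053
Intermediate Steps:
F = -19/4 (F = 19*(-¼) = -19/4 ≈ -4.7500)
W(N, f) = -19/4
1/W(-237, r) = 1/(-19/4) = -4/19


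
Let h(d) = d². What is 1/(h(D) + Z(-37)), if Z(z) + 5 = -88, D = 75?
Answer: 1/5532 ≈ 0.00018077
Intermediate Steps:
Z(z) = -93 (Z(z) = -5 - 88 = -93)
1/(h(D) + Z(-37)) = 1/(75² - 93) = 1/(5625 - 93) = 1/5532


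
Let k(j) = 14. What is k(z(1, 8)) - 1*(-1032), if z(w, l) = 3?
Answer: 1046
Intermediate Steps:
k(z(1, 8)) - 1*(-1032) = 14 - 1*(-1032) = 14 + 1032 = 1046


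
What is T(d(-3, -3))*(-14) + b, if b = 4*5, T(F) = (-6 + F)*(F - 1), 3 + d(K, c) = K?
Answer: -1156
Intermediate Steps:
d(K, c) = -3 + K
T(F) = (-1 + F)*(-6 + F) (T(F) = (-6 + F)*(-1 + F) = (-1 + F)*(-6 + F))
b = 20
T(d(-3, -3))*(-14) + b = (6 + (-3 - 3)² - 7*(-3 - 3))*(-14) + 20 = (6 + (-6)² - 7*(-6))*(-14) + 20 = (6 + 36 + 42)*(-14) + 20 = 84*(-14) + 20 = -1176 + 20 = -1156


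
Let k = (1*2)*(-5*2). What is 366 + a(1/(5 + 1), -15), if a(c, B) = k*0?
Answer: 366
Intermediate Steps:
k = -20 (k = 2*(-10) = -20)
a(c, B) = 0 (a(c, B) = -20*0 = 0)
366 + a(1/(5 + 1), -15) = 366 + 0 = 366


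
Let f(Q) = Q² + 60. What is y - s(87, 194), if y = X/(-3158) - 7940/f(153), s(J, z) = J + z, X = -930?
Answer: -10414796006/37057551 ≈ -281.04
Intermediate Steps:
f(Q) = 60 + Q²
y = -1624175/37057551 (y = -930/(-3158) - 7940/(60 + 153²) = -930*(-1/3158) - 7940/(60 + 23409) = 465/1579 - 7940/23469 = -1624175/37057551 ≈ -0.043828)
y - s(87, 194) = -1624175/37057551 - (87 + 194) = -1624175/37057551 - 1*281 = -1624175/37057551 - 281 = -10414796006/37057551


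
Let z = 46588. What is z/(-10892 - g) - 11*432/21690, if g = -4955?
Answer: -57705908/7154085 ≈ -8.0661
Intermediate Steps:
z/(-10892 - g) - 11*432/21690 = 46588/(-10892 - 1*(-4955)) - 11*432/21690 = 46588/(-10892 + 4955) - 4752*1/21690 = 46588/(-5937) - 264/1205 = 46588*(-1/5937) - 264/1205 = -46588/5937 - 264/1205 = -57705908/7154085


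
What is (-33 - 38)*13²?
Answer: -11999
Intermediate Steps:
(-33 - 38)*13² = -71*169 = -11999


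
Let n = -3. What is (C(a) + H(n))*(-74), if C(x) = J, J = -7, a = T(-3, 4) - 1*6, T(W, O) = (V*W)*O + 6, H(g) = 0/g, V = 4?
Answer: 518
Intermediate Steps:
H(g) = 0
T(W, O) = 6 + 4*O*W (T(W, O) = (4*W)*O + 6 = 4*O*W + 6 = 6 + 4*O*W)
a = -48 (a = (6 + 4*4*(-3)) - 1*6 = (6 - 48) - 6 = -42 - 6 = -48)
C(x) = -7
(C(a) + H(n))*(-74) = (-7 + 0)*(-74) = -7*(-74) = 518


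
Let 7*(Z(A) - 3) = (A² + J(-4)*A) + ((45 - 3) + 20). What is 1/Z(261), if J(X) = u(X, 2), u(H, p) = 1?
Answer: 7/68465 ≈ 0.00010224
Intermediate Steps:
J(X) = 1
Z(A) = 83/7 + A/7 + A²/7 (Z(A) = 3 + ((A² + 1*A) + ((45 - 3) + 20))/7 = 3 + ((A² + A) + (42 + 20))/7 = 3 + ((A + A²) + 62)/7 = 3 + (62 + A + A²)/7 = 3 + (62/7 + A/7 + A²/7) = 83/7 + A/7 + A²/7)
1/Z(261) = 1/(83/7 + (⅐)*261 + (⅐)*261²) = 1/(83/7 + 261/7 + (⅐)*68121) = 1/(83/7 + 261/7 + 68121/7) = 1/(68465/7) = 7/68465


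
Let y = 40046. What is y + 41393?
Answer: 81439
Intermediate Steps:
y + 41393 = 40046 + 41393 = 81439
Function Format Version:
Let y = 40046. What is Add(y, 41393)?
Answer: 81439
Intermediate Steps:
Add(y, 41393) = Add(40046, 41393) = 81439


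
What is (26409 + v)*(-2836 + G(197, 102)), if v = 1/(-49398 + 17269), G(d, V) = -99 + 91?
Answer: -2413119097440/32129 ≈ -7.5107e+7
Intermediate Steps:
G(d, V) = -8
v = -1/32129 (v = 1/(-32129) = -1/32129 ≈ -3.1125e-5)
(26409 + v)*(-2836 + G(197, 102)) = (26409 - 1/32129)*(-2836 - 8) = (848494760/32129)*(-2844) = -2413119097440/32129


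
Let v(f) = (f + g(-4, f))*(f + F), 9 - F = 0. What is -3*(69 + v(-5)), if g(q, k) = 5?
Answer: -207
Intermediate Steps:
F = 9 (F = 9 - 1*0 = 9 + 0 = 9)
v(f) = (5 + f)*(9 + f) (v(f) = (f + 5)*(f + 9) = (5 + f)*(9 + f))
-3*(69 + v(-5)) = -3*(69 + (45 + (-5)² + 14*(-5))) = -3*(69 + (45 + 25 - 70)) = -3*(69 + 0) = -3*69 = -207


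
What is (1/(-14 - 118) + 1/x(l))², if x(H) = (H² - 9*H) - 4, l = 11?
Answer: 361/156816 ≈ 0.0023021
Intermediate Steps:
x(H) = -4 + H² - 9*H
(1/(-14 - 118) + 1/x(l))² = (1/(-14 - 118) + 1/(-4 + 11² - 9*11))² = (1/(-132) + 1/(-4 + 121 - 99))² = (-1/132 + 1/18)² = (19/396)² = 361/156816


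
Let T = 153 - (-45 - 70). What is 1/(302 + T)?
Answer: 1/570 ≈ 0.0017544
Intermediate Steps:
T = 268 (T = 153 - 1*(-115) = 153 + 115 = 268)
1/(302 + T) = 1/(302 + 268) = 1/570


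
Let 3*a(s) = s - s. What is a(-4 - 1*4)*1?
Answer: 0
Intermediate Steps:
a(s) = 0 (a(s) = (s - s)/3 = (⅓)*0 = 0)
a(-4 - 1*4)*1 = 0*1 = 0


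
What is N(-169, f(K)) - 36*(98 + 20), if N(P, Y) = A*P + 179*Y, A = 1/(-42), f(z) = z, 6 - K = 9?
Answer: -200801/42 ≈ -4781.0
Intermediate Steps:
K = -3 (K = 6 - 1*9 = 6 - 9 = -3)
A = -1/42 ≈ -0.023810
N(P, Y) = 179*Y - P/42 (N(P, Y) = -P/42 + 179*Y = 179*Y - P/42)
N(-169, f(K)) - 36*(98 + 20) = (179*(-3) - 1/42*(-169)) - 36*(98 + 20) = (-537 + 169/42) - 36*118 = -22385/42 - 1*4248 = -22385/42 - 4248 = -200801/42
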